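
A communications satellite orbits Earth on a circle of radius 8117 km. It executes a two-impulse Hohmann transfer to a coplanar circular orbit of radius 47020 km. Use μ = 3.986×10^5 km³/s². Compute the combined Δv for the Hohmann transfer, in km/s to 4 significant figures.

Semi-major axis of the transfer orbit: a_t = (8117 + 47020)/2 = 27568.5 km.
At r₁ the circular-orbit speed is v₁ = √(μ/r₁) = 7.008 km/s.
On the transfer ellipse at r₁, vis-viva equation gives v_p = √[μ(2/r₁ − 1/a_t)] = 9.152 km/s.
First burn Δv₁ = |v_p − v₁| = 2.144 km/s.
Circular speed at r₂: v₂ = √(μ/r₂) = 2.912 km/s.
Transfer-orbit speed at r₂: v_a = √[μ(2/r₂ − 1/a_t)] = 1.580 km/s.
Second burn Δv₂ = |v₂ − v_a| = 1.332 km/s.
Total Δv = Δv₁ + Δv₂ = 3.476 km/s.

Δv = 3.476 km/s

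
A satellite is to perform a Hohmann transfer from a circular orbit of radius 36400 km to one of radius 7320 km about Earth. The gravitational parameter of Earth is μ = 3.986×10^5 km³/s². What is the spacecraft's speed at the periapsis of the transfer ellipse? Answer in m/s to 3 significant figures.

Transfer-ellipse semi-major axis a_t = (r₁ + r₂)/2 = (36400 + 7320)/2 = 21860 km.
The periapsis of the transfer ellipse is at r = 7320 km.
Applying v² = μ(2/r − 1/a_t): v = 9.522 km/s.

v = 9520 m/s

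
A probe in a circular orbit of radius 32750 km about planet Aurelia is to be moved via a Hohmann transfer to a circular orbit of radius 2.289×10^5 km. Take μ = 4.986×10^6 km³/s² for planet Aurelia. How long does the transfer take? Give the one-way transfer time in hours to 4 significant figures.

Semi-major axis of the transfer orbit: a_t = (32750 + 2.289×10^5)/2 = 1.30825×10^5 km.
By Kepler's third law the transfer-orbit period is T = 2π√(a_t³/μ), so t = T/2 = 66570 s.
Converting: 66570 s ÷ 3600 s/hour = 18.49 hours.

t = 18.49 hours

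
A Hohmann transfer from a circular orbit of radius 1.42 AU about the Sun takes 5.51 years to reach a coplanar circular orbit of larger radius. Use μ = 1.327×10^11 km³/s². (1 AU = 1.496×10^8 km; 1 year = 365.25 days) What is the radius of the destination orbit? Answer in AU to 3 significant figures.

In km: r₁ = 1.42 × 1.496×10^8 = 2.12432×10^8 km.
Transfer time t = 5.51 years × 365.25 × 86400 s = 1.73882376×10^8 s, and t = π√(a_t³/μ).
So a_t = (μ t²/π²)^(1/3) = (1.327×10^11 × (1.73882376×10^8)² / π²)^(1/3) = 7.4079×10^8 km.
Since a_t = (r₁ + r₂)/2, r₂ = 2a_t − r₁ = 2×7.4079×10^8 − 2.12432×10^8 = 1.269148×10^9 km.
In AU: r₂ = 1.269148×10^9 / 1.496×10^8 = 8.48 AU.

r₂ = 8.48 AU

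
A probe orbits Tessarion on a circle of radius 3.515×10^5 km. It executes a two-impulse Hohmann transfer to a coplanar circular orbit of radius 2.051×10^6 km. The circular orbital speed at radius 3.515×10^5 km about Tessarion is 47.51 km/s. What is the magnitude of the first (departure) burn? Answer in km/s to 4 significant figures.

Δv₁ = 14.57 km/s

From the circular-orbit relation v² = μ/r at r = 3.515×10^5 km: μ = v²r = (47.51)² × 3.515×10^5 = 7.93406×10^8 km³/s².
Semi-major axis of the transfer orbit: a_t = (3.515×10^5 + 2.051×10^6)/2 = 1.20125×10^6 km.
Circular speed at r = 3.515×10^5 km: v_c = √(μ/r) = 47.51 km/s.
Transfer-orbit speed at the same r (vis-viva, a = a_t): v_t = √[μ(2/r − 1/a_t)] = 62.08 km/s.
Δv₁ = |v_t − v_c| = |62.08 − 47.51| = 14.57 km/s.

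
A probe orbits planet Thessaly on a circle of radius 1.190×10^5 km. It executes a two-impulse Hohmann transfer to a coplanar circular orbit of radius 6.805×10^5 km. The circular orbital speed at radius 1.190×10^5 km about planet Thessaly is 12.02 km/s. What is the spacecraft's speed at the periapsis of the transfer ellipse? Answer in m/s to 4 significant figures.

From the circular-orbit relation v² = μ/r at r = 1.190×10^5 km: μ = v²r = (12.02)² × 1.190×10^5 = 1.71932×10^7 km³/s².
Transfer-ellipse semi-major axis a_t = (r₁ + r₂)/2 = (1.190×10^5 + 6.805×10^5)/2 = 3.9975×10^5 km.
The periapsis of the transfer ellipse is at r = 1.190×10^5 km.
From the vis-viva equation, v = √[μ(2/r − 1/a_t)] = 15.68 km/s.

v = 15680 m/s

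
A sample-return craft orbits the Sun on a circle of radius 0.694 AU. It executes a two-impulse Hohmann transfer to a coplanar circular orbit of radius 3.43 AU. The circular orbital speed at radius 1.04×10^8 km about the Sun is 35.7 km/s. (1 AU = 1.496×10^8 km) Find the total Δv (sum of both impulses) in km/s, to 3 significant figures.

From the circular-orbit relation v² = μ/r at r = 1.04×10^8 km: μ = v²r = (35.7)² × 1.04×10^8 = 1.32547×10^11 km³/s².
In km: r₁ = 0.694 × 1.496×10^8 = 1.038224×10^8 km; r₂ = 3.43 × 1.496×10^8 = 5.13128×10^8 km.
Semi-major axis of the transfer orbit: a_t = (1.038224×10^8 + 5.13128×10^8)/2 = 3.084752×10^8 km.
Circular speed at r₁: v₁ = √(μ/r₁) = √(1.32547×10^11/1.038224×10^8) = 35.73 km/s.
On the transfer ellipse at r₁, v² = μ(2/r − 1/a) gives v_p = √[μ(2/r₁ − 1/a_t)] = 46.08 km/s.
First burn Δv₁ = |v_p − v₁| = 10.35 km/s.
At r₂, v₂ = √(μ/r₂) = 16.072 km/s.
Transfer-orbit speed at r₂: v_a = √[μ(2/r₂ − 1/a_t)] = 9.3241 km/s.
Second burn Δv₂ = |v₂ − v_a| = 6.748 km/s.
Δv = Δv₁ + Δv₂ = 10.35 + 6.748 = 17.10 km/s.

Δv = 17.1 km/s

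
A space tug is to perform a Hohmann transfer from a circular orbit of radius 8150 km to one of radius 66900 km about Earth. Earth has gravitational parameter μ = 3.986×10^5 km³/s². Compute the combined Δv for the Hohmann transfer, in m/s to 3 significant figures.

Δv = 3650 m/s

The Hohmann ellipse has a_t = (r₁ + r₂)/2 = 37525 km.
At r₁ the circular-orbit speed is v₁ = √(μ/r₁) = 6.99342 km/s.
Transfer-orbit speed at r₁ (vis-viva): v_p = √[μ(2/r₁ − 1/a_t)] = 9.33776 km/s.
First burn Δv₁ = |v_p − v₁| = 2.3443 km/s.
Circular speed at r₂: v₂ = √(μ/r₂) = 2.44093 km/s.
Transfer-orbit speed at r₂: v_a = √[μ(2/r₂ − 1/a_t)] = 1.13756 km/s.
Second burn Δv₂ = |v₂ − v_a| = 1.3034 km/s.
Δv = Δv₁ + Δv₂ = 2.3443 + 1.3034 = 3.648 km/s.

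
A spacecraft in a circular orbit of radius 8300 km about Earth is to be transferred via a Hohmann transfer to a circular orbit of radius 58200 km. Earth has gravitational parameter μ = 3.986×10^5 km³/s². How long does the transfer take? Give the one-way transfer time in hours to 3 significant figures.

Transfer-ellipse semi-major axis a_t = (r₁ + r₂)/2 = (8300 + 58200)/2 = 33250 km.
Half the transfer-orbit period gives t = π√(a_t³/μ) = 30170 s.
Converting: 30170 s ÷ 3600 s/hour = 8.38 hours.

t = 8.38 hours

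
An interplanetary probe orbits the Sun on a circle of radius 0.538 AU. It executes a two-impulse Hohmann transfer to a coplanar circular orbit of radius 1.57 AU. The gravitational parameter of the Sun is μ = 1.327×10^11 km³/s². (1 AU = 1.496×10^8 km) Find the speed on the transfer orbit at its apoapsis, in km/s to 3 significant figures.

v = 17.0 km/s

In km: r₁ = 0.538 × 1.496×10^8 = 8.04848×10^7 km; r₂ = 1.57 × 1.496×10^8 = 2.34872×10^8 km.
The Hohmann ellipse has a_t = (r₁ + r₂)/2 = 1.576784×10^8 km.
The apoapsis of the transfer ellipse is at r = 2.34872×10^8 km.
Vis-viva: v = √[μ(2/r − 1/a_t)] = √[1.327×10^11 × (2/2.34872×10^8 − 1/1.576784×10^8)] = 16.98 km/s.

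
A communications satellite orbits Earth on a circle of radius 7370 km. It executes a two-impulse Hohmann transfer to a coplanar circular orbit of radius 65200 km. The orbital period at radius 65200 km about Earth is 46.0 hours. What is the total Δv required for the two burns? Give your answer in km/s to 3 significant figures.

From Kepler's third law T² = 4π²r³/μ at r = 65200 km, T = 46.0 hours = 46.0 × 3600 s = 1.656×10^5 s: μ = 4π²r³/T² = 3.99008×10^5 km³/s².
Transfer-ellipse semi-major axis a_t = (r₁ + r₂)/2 = (7370 + 65200)/2 = 36285 km.
At r₁ the circular-orbit speed is v₁ = √(μ/r₁) = 7.358 km/s.
On the transfer ellipse at r₁, vis-viva equation gives v_p = √[μ(2/r₁ − 1/a_t)] = 9.863 km/s.
First burn Δv₁ = |v_p − v₁| = 2.505 km/s.
At r₂, v₂ = √(μ/r₂) = 2.474 km/s.
Transfer-orbit speed at r₂: v_a = √[μ(2/r₂ − 1/a_t)] = 1.115 km/s.
Second burn Δv₂ = |v₂ − v_a| = 1.359 km/s.
Δv = Δv₁ + Δv₂ = 2.505 + 1.359 = 3.864 km/s.

Δv = 3.86 km/s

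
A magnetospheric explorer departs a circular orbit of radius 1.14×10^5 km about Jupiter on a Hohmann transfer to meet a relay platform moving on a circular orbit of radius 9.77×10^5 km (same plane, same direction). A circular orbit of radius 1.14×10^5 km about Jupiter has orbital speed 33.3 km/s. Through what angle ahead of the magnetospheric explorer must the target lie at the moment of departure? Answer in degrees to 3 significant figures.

φ = 105°

From the circular-orbit relation v² = μ/r at r = 1.14×10^5 km: μ = v²r = (33.3)² × 1.14×10^5 = 1.26413×10^8 km³/s².
Semi-major axis of the transfer orbit: a_t = (1.140×10^5 + 9.770×10^5)/2 = 5.455×10^5 km.
The half-period of the transfer ellipse is t = π√(a_t³/μ) = 1.126×10^5 s.
The target's mean motion on its circular orbit is ω₂ = √(μ/r₂³) = 1.164×10^-5 rad/s.
Angle swept by the target during transfer: ω₂·t = 1.3107 rad = 75.10°.
Arrival is 180° from departure on the ellipse, so φ = 180° − 75.10° = 105°.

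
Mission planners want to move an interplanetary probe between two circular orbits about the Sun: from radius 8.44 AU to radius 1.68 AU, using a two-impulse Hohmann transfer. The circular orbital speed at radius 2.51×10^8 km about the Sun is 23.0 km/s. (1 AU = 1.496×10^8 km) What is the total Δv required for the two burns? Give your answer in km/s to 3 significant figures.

From the circular-orbit relation v² = μ/r at r = 2.51×10^8 km: μ = v²r = (23.0)² × 2.51×10^8 = 1.32779×10^11 km³/s².
In km: r₁ = 8.44 × 1.496×10^8 = 1.262624×10^9 km; r₂ = 1.68 × 1.496×10^8 = 2.51328×10^8 km.
Semi-major axis of the transfer orbit: a_t = (1.262624×10^9 + 2.51328×10^8)/2 = 7.56976×10^8 km.
Circular speed at r₁: v₁ = √(μ/r₁) = √(1.32779×10^11/1.262624×10^9) = 10.255 km/s.
Transfer-orbit speed at r₁ (vis-viva equation): v_a = √[μ(2/r₁ − 1/a_t)] = 5.9089 km/s.
First burn Δv₁ = |v_a − v₁| = 4.346 km/s.
Circular speed at r₂: v₂ = √(μ/r₂) = 22.985 km/s.
Transfer-orbit speed at r₂: v_p = √[μ(2/r₂ − 1/a_t)] = 29.685 km/s.
Second burn Δv₂ = |v₂ − v_p| = 6.700 km/s.
Δv = Δv₁ + Δv₂ = 4.346 + 6.700 = 11.05 km/s.

Δv = 11.0 km/s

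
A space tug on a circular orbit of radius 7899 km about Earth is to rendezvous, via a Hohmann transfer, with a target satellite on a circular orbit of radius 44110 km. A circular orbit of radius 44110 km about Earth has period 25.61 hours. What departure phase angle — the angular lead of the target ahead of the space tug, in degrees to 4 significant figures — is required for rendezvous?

From Kepler's third law T² = 4π²r³/μ at r = 44110 km, T = 25.61 hours = 25.61 × 3600 s = 92196 s: μ = 4π²r³/T² = 3.98609×10^5 km³/s².
The Hohmann ellipse has a_t = (r₁ + r₂)/2 = 26004.5 km.
Transfer time t = π√(a_t³/μ) = 20866.5 s.
The target's mean motion on its circular orbit is ω₂ = √(μ/r₂³) = 6.81503×10^-5 rad/s.
Angle swept by the target during transfer: ω₂·t = 1.4221 rad = 81.48°.
Arrival is 180° from departure on the ellipse, so φ = 180° − 81.48° = 98.52°.

φ = 98.52°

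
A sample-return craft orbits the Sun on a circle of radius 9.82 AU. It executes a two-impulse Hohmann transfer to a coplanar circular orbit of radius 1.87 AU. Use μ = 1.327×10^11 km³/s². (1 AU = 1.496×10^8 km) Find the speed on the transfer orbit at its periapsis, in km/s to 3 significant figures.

v = 28.2 km/s

In km: r₁ = 9.82 × 1.496×10^8 = 1.469072×10^9 km; r₂ = 1.87 × 1.496×10^8 = 2.79752×10^8 km.
Transfer-ellipse semi-major axis a_t = (r₁ + r₂)/2 = (1.469072×10^9 + 2.79752×10^8)/2 = 8.74412×10^8 km.
The periapsis of the transfer ellipse is at r = 2.79752×10^8 km.
From the vis-viva equation, v = √[μ(2/r − 1/a_t)] = 28.23 km/s.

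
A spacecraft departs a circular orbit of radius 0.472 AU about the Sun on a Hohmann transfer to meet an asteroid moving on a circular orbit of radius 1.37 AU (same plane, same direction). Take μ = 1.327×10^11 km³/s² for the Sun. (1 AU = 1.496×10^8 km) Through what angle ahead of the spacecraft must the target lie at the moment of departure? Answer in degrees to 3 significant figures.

In km: r₁ = 0.472 × 1.496×10^8 = 7.06112×10^7 km; r₂ = 1.37 × 1.496×10^8 = 2.04952×10^8 km.
Semi-major axis of the transfer orbit: a_t = (7.06112×10^7 + 2.04952×10^8)/2 = 1.377816×10^8 km.
The half-period of the transfer ellipse is t = π√(a_t³/μ) = 1.3948×10^7 s.
The target's mean motion on its circular orbit is ω₂ = √(μ/r₂³) = 1.2415×10^-7 rad/s.
Angle swept by the target during transfer: ω₂·t = 1.73164 rad = 99.22°.
Arrival is 180° from departure on the ellipse, so φ = 180° − 99.22° = 80.8°.

φ = 80.8°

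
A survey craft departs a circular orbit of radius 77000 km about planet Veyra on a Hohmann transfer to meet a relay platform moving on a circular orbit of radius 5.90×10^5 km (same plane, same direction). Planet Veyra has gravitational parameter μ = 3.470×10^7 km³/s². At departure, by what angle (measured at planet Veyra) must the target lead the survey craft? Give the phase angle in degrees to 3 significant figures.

φ = 104°

Transfer-ellipse semi-major axis a_t = (r₁ + r₂)/2 = (77000 + 5.900×10^5)/2 = 3.335×10^5 km.
The half-period of the transfer ellipse is t = π√(a_t³/μ) = 1.027×10^5 s.
Target angular speed ω₂ = √(μ/r₂³) = 1.300×10^-5 rad/s.
Angle swept by the target during transfer: ω₂·t = 1.3351 rad = 76.496°.
Arrival is 180° from departure on the ellipse, so φ = 180° − 76.496° = 104°.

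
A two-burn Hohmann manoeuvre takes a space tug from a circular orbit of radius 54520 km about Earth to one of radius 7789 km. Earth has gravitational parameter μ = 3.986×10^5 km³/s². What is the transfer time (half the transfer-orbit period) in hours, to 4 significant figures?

The Hohmann ellipse has a_t = (r₁ + r₂)/2 = 31154.5 km.
Transfer time t = π√(a_t³/μ) = π√((31154.5)³ / 3.986×10^5) = 27363 s.
Converting: 27363 s ÷ 3600 s/hour = 7.601 hours.

t = 7.601 hours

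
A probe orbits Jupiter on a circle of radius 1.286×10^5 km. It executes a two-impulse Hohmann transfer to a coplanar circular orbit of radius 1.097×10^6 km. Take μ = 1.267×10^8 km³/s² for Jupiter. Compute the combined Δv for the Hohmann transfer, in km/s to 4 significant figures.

Δv = 16.43 km/s

Semi-major axis of the transfer orbit: a_t = (1.286×10^5 + 1.097×10^6)/2 = 6.128×10^5 km.
Circular speed at r₁: v₁ = √(μ/r₁) = √(1.267×10^8/1.286×10^5) = 31.39 km/s.
On the transfer ellipse at r₁, vis-viva equation gives v_p = √[μ(2/r₁ − 1/a_t)] = 42.00 km/s.
First burn Δv₁ = |v_p − v₁| = 10.61 km/s.
At r₂, v₂ = √(μ/r₂) = 10.747 km/s.
Transfer-orbit speed at r₂: v_a = √[μ(2/r₂ − 1/a_t)] = 4.9232 km/s.
Second burn Δv₂ = |v₂ − v_a| = 5.824 km/s.
Δv = Δv₁ + Δv₂ = 10.61 + 5.824 = 16.43 km/s.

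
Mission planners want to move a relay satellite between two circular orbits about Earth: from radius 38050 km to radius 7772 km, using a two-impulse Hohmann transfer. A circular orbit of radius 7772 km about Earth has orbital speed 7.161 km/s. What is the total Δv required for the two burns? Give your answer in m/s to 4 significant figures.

From the circular-orbit relation v² = μ/r at r = 7772 km: μ = v²r = (7.161)² × 7772 = 3.98548×10^5 km³/s².
Semi-major axis of the transfer orbit: a_t = (38050 + 7772)/2 = 22911 km.
At r₁ the circular-orbit speed is v₁ = √(μ/r₁) = 3.2364 km/s.
On the transfer ellipse at r₁, vis-viva gives v_a = √[μ(2/r₁ − 1/a_t)] = 1.8850 km/s.
First burn Δv₁ = |v_a − v₁| = 1.3514 km/s.
At r₂, v₂ = √(μ/r₂) = 7.1610 km/s.
Transfer-orbit speed at r₂: v_p = √[μ(2/r₂ − 1/a_t)] = 9.2285 km/s.
Second burn Δv₂ = |v₂ − v_p| = 2.0675 km/s.
Δv = Δv₁ + Δv₂ = 1.3514 + 2.0675 = 3.419 km/s.

Δv = 3419 m/s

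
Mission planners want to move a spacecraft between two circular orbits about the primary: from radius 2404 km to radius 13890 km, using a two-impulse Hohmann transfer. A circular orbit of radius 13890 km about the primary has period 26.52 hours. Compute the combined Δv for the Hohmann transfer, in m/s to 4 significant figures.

Δv = 1089 m/s

From Kepler's third law T² = 4π²r³/μ at r = 13890 km, T = 26.52 hours = 26.52 × 3600 s = 95472 s: μ = 4π²r³/T² = 11606.9 km³/s².
The Hohmann ellipse has a_t = (r₁ + r₂)/2 = 8147 km.
Circular speed at r₁: v₁ = √(μ/r₁) = √(11606.9/2404) = 2.1973 km/s.
On the transfer ellipse at r₁, vis-viva equation gives v_p = √[μ(2/r₁ − 1/a_t)] = 2.8691 km/s.
First burn Δv₁ = |v_p − v₁| = 0.6718 km/s.
Circular speed at r₂: v₂ = √(μ/r₂) = 0.91413 km/s.
Transfer-orbit speed at r₂: v_a = √[μ(2/r₂ − 1/a_t)] = 0.49656 km/s.
Second burn Δv₂ = |v₂ − v_a| = 0.4176 km/s.
Δv = Δv₁ + Δv₂ = 0.6718 + 0.4176 = 1.089 km/s.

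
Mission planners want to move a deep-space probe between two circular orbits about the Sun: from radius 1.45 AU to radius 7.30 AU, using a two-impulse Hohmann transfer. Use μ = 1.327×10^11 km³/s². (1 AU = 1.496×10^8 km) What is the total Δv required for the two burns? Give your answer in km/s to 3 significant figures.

Δv = 11.9 km/s

In km: r₁ = 1.45 × 1.496×10^8 = 2.1692×10^8 km; r₂ = 7.30 × 1.496×10^8 = 1.09208×10^9 km.
Transfer-ellipse semi-major axis a_t = (r₁ + r₂)/2 = (2.1692×10^8 + 1.09208×10^9)/2 = 6.545×10^8 km.
Circular speed at r₁: v₁ = √(μ/r₁) = √(1.327×10^11/2.1692×10^8) = 24.7335 km/s.
Transfer-orbit speed at r₁ (vis-viva): v_p = √[μ(2/r₁ − 1/a_t)] = 31.9491 km/s.
First burn Δv₁ = |v_p − v₁| = 7.216 km/s.
At r₂, v₂ = √(μ/r₂) = 11.023 km/s.
Transfer-orbit speed at r₂: v_a = √[μ(2/r₂ − 1/a_t)] = 6.3460 km/s.
Second burn Δv₂ = |v₂ − v_a| = 4.677 km/s.
Total Δv = Δv₁ + Δv₂ = 11.89 km/s.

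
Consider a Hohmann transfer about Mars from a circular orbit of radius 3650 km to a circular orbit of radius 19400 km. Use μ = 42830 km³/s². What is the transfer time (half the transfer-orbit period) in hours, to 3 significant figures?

The Hohmann ellipse has a_t = (r₁ + r₂)/2 = 11525 km.
Half the transfer-orbit period gives t = π√(a_t³/μ) = 18780 s.
Converting: 18780 s ÷ 3600 s/hour = 5.22 hours.

t = 5.22 hours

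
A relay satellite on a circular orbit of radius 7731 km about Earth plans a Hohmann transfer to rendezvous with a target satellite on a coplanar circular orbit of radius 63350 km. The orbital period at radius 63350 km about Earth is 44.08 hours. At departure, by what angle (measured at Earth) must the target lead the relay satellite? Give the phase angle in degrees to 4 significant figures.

φ = 104.4°

From Kepler's third law T² = 4π²r³/μ at r = 63350 km, T = 44.08 hours = 44.08 × 3600 s = 1.58688×10^5 s: μ = 4π²r³/T² = 3.98576×10^5 km³/s².
The Hohmann ellipse has a_t = (r₁ + r₂)/2 = 35540.5 km.
The half-period of the transfer ellipse is t = π√(a_t³/μ) = 33341 s.
Target angular speed ω₂ = √(μ/r₂³) = 3.9595×10^-5 rad/s.
Angle swept by the target during transfer: ω₂·t = 1.3201 rad = 75.64°.
The relay satellite traverses 180° on the transfer ellipse, so the target must lead by 180° − 75.64° = 104.4°.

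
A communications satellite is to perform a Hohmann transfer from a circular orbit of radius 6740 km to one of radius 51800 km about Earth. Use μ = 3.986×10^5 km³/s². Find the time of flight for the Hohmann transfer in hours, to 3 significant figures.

The Hohmann ellipse has a_t = (r₁ + r₂)/2 = 29270 km.
By Kepler's third law the transfer-orbit period is T = 2π√(a_t³/μ), so t = T/2 = 24920 s.
Converting: 24920 s ÷ 3600 s/hour = 6.92 hours.

t = 6.92 hours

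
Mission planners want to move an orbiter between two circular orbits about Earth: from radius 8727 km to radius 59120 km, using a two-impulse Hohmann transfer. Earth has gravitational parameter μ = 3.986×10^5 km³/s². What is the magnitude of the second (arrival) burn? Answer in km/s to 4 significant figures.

Δv₂ = 1.280 km/s

The Hohmann ellipse has a_t = (r₁ + r₂)/2 = 33923.5 km.
On the circular orbit at r = 59120 km, v_c = √(μ/r) = 2.597 km/s.
Transfer-orbit speed at the same r (vis-viva, a = a_t): v_t = √[μ(2/r − 1/a_t)] = 1.317 km/s.
Δv₂ = |v_t − v_c| = |1.317 − 2.597| = 1.280 km/s.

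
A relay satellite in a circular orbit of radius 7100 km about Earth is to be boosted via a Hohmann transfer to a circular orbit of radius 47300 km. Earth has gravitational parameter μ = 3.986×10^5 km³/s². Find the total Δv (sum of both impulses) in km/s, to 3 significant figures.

Transfer-ellipse semi-major axis a_t = (r₁ + r₂)/2 = (7100 + 47300)/2 = 27200 km.
Circular speed at r₁: v₁ = √(μ/r₁) = √(3.986×10^5/7100) = 7.493 km/s.
On the transfer ellipse at r₁, v² = μ(2/r − 1/a) gives v_p = √[μ(2/r₁ − 1/a_t)] = 9.881 km/s.
First burn Δv₁ = |v_p − v₁| = 2.388 km/s.
Circular speed at r₂: v₂ = √(μ/r₂) = 2.903 km/s.
Transfer-orbit speed at r₂: v_a = √[μ(2/r₂ − 1/a_t)] = 1.483 km/s.
Second burn Δv₂ = |v₂ − v_a| = 1.420 km/s.
Total Δv = Δv₁ + Δv₂ = 3.808 km/s.

Δv = 3.81 km/s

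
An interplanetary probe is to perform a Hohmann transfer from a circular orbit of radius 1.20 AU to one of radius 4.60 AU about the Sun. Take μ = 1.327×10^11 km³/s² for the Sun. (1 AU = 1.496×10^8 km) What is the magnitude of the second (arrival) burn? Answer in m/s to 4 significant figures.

In km: r₁ = 1.20 × 1.496×10^8 = 1.7952×10^8 km; r₂ = 4.60 × 1.496×10^8 = 6.8816×10^8 km.
Transfer-ellipse semi-major axis a_t = (r₁ + r₂)/2 = (1.7952×10^8 + 6.8816×10^8)/2 = 4.3384×10^8 km.
Circular speed at r = 6.8816×10^8 km: v_c = √(μ/r) = 13.8864 km/s.
Transfer-orbit speed at the same r (vis-viva, a = a_t): v_t = √[μ(2/r − 1/a_t)] = 8.93269 km/s.
Δv₂ = |v_t − v_c| = |8.93269 − 13.8864| = 4.954 km/s.

Δv₂ = 4954 m/s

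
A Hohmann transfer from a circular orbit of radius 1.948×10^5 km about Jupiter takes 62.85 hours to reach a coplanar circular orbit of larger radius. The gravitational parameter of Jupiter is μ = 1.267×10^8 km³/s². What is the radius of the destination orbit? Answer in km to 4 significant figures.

r₂ = 1.544×10^6 km

Transfer time t = 62.85 hours = 2.2626×10^5 s, and t = π√(a_t³/μ).
So a_t = (μ t²/π²)^(1/3) = (1.267×10^8 × (2.2626×10^5)² / π²)^(1/3) = 8.6942×10^5 km.
Since a_t = (r₁ + r₂)/2, r₂ = 2a_t − r₁ = 2×8.6942×10^5 − 1.948×10^5 = 1.54404×10^6 km.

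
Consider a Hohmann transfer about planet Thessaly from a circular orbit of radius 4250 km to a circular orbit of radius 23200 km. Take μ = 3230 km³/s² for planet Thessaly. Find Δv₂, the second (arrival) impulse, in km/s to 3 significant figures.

The Hohmann ellipse has a_t = (r₁ + r₂)/2 = 13725 km.
On the circular orbit at r = 23200 km, v_c = √(μ/r) = 0.3731 km/s.
Vis-viva on the transfer ellipse at r = 23200 km gives v_t = √[μ(2/r − 1/a_t)] = 0.2076 km/s.
Δv₂ = |v_t − v_c| = |0.2076 − 0.3731| = 0.1655 km/s.

Δv₂ = 0.165 km/s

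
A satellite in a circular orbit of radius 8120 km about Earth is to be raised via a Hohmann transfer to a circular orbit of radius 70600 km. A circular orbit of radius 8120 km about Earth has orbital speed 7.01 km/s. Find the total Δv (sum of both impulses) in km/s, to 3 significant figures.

Δv = 3.68 km/s

From the circular-orbit relation v² = μ/r at r = 8120 km: μ = v²r = (7.01)² × 8120 = 3.99018×10^5 km³/s².
Semi-major axis of the transfer orbit: a_t = (8120 + 70600)/2 = 39360 km.
At r₁ the circular-orbit speed is v₁ = √(μ/r₁) = 7.010 km/s.
Transfer-orbit speed at r₁ (vis-viva equation): v_p = √[μ(2/r₁ − 1/a_t)] = 9.388 km/s.
First burn Δv₁ = |v_p − v₁| = 2.378 km/s.
At r₂, v₂ = √(μ/r₂) = 2.3774 km/s.
Transfer-orbit speed at r₂: v_a = √[μ(2/r₂ − 1/a_t)] = 1.0798 km/s.
Second burn Δv₂ = |v₂ − v_a| = 1.298 km/s.
Total Δv = Δv₁ + Δv₂ = 3.676 km/s.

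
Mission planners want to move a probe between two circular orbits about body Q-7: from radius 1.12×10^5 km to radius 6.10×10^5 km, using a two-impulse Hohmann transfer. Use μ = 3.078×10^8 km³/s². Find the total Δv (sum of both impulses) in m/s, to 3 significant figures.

Transfer-ellipse semi-major axis a_t = (r₁ + r₂)/2 = (1.120×10^5 + 6.100×10^5)/2 = 3.610×10^5 km.
At r₁ the circular-orbit speed is v₁ = √(μ/r₁) = 52.423 km/s.
Transfer-orbit speed at r₁ (vis-viva): v_p = √[μ(2/r₁ − 1/a_t)] = 68.145 km/s.
First burn Δv₁ = |v_p − v₁| = 15.72 km/s.
Circular speed at r₂: v₂ = √(μ/r₂) = 22.463 km/s.
Transfer-orbit speed at r₂: v_a = √[μ(2/r₂ − 1/a_t)] = 12.512 km/s.
Second burn Δv₂ = |v₂ − v_a| = 9.951 km/s.
Δv = Δv₁ + Δv₂ = 15.72 + 9.951 = 25.67 km/s.

Δv = 25700 m/s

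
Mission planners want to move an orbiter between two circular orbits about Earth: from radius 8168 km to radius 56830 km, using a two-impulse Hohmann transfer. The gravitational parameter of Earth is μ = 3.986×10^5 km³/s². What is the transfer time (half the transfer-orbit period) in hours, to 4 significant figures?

t = 8.098 hours

The Hohmann ellipse has a_t = (r₁ + r₂)/2 = 32499 km.
Half the transfer-orbit period gives t = π√(a_t³/μ) = 29153 s.
Converting: 29153 s ÷ 3600 s/hour = 8.098 hours.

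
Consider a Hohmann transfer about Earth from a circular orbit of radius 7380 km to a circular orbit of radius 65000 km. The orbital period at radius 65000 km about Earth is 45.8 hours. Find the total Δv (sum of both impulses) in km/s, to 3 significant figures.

Δv = 3.86 km/s

From Kepler's third law T² = 4π²r³/μ at r = 65000 km, T = 45.8 hours = 45.8 × 3600 s = 1.6488×10^5 s: μ = 4π²r³/T² = 3.98808×10^5 km³/s².
Transfer-ellipse semi-major axis a_t = (r₁ + r₂)/2 = (7380 + 65000)/2 = 36190 km.
Circular speed at r₁: v₁ = √(μ/r₁) = √(3.98808×10^5/7380) = 7.351 km/s.
On the transfer ellipse at r₁, vis-viva gives v_p = √[μ(2/r₁ − 1/a_t)] = 9.852 km/s.
First burn Δv₁ = |v_p − v₁| = 2.501 km/s.
Circular speed at r₂: v₂ = √(μ/r₂) = 2.477 km/s.
Transfer-orbit speed at r₂: v_a = √[μ(2/r₂ − 1/a_t)] = 1.119 km/s.
Second burn Δv₂ = |v₂ − v_a| = 1.358 km/s.
Δv = Δv₁ + Δv₂ = 2.501 + 1.358 = 3.859 km/s.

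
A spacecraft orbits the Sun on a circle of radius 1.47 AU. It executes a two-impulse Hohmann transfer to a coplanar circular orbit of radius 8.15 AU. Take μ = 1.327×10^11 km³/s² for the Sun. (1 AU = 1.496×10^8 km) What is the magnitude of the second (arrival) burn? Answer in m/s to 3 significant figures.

Δv₂ = 4670 m/s

In km: r₁ = 1.47 × 1.496×10^8 = 2.19912×10^8 km; r₂ = 8.15 × 1.496×10^8 = 1.21924×10^9 km.
The Hohmann ellipse has a_t = (r₁ + r₂)/2 = 7.19576×10^8 km.
On the circular orbit at r = 1.21924×10^9 km, v_c = √(μ/r) = 10.4326 km/s.
Transfer-orbit speed at the same r (vis-viva, a = a_t): v_t = √[μ(2/r − 1/a_t)] = 5.76736 km/s.
Δv₂ = |v_t − v_c| = |5.76736 − 10.4326| = 4.665 km/s.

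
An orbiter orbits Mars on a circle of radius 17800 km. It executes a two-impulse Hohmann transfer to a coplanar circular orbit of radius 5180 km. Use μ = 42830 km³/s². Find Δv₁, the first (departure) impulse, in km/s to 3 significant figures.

Δv₁ = 0.510 km/s

The Hohmann ellipse has a_t = (r₁ + r₂)/2 = 11490 km.
Circular speed at r = 17800 km: v_c = √(μ/r) = 1.5512 km/s.
Vis-viva on the transfer ellipse at r = 17800 km gives v_t = √[μ(2/r − 1/a_t)] = 1.0415 km/s.
Δv₁ = |v_t − v_c| = |1.0415 − 1.5512| = 0.5097 km/s.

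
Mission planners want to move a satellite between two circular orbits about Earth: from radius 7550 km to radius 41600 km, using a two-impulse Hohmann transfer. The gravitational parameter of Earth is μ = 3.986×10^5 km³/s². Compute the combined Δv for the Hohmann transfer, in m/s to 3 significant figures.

Δv = 3570 m/s

Semi-major axis of the transfer orbit: a_t = (7550 + 41600)/2 = 24575 km.
Circular speed at r₁: v₁ = √(μ/r₁) = √(3.986×10^5/7550) = 7.2660 km/s.
On the transfer ellipse at r₁, vis-viva gives v_p = √[μ(2/r₁ − 1/a_t)] = 9.4536 km/s.
First burn Δv₁ = |v_p − v₁| = 2.1876 km/s.
At r₂, v₂ = √(μ/r₂) = 3.0954 km/s.
Transfer-orbit speed at r₂: v_a = √[μ(2/r₂ − 1/a_t)] = 1.7157 km/s.
Second burn Δv₂ = |v₂ − v_a| = 1.3797 km/s.
Δv = Δv₁ + Δv₂ = 2.1876 + 1.3797 = 3.567 km/s.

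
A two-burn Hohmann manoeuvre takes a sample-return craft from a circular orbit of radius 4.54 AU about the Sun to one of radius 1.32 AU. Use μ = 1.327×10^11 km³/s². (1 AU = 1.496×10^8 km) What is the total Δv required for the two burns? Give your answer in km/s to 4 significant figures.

In km: r₁ = 4.54 × 1.496×10^8 = 6.79184×10^8 km; r₂ = 1.32 × 1.496×10^8 = 1.97472×10^8 km.
Transfer-ellipse semi-major axis a_t = (r₁ + r₂)/2 = (6.79184×10^8 + 1.97472×10^8)/2 = 4.38328×10^8 km.
Circular speed at r₁: v₁ = √(μ/r₁) = √(1.327×10^11/6.79184×10^8) = 13.978 km/s.
Transfer-orbit speed at r₁ (v² = μ(2/r − 1/a)): v_a = √[μ(2/r₁ − 1/a_t)] = 9.3820 km/s.
First burn Δv₁ = |v_a − v₁| = 4.596 km/s.
At r₂, v₂ = √(μ/r₂) = 25.9228 km/s.
Transfer-orbit speed at r₂: v_p = √[μ(2/r₂ − 1/a_t)] = 32.2684 km/s.
Second burn Δv₂ = |v₂ − v_p| = 6.346 km/s.
Total Δv = Δv₁ + Δv₂ = 10.94 km/s.

Δv = 10.94 km/s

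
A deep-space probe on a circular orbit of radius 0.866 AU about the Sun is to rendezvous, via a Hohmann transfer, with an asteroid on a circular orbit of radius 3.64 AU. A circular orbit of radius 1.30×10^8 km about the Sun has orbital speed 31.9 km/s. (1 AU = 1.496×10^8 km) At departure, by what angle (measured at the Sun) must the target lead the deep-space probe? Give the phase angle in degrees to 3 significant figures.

From the circular-orbit relation v² = μ/r at r = 1.30×10^8 km: μ = v²r = (31.9)² × 1.30×10^8 = 1.32289×10^11 km³/s².
In km: r₁ = 0.866 × 1.496×10^8 = 1.295536×10^8 km; r₂ = 3.64 × 1.496×10^8 = 5.44544×10^8 km.
Transfer-ellipse semi-major axis a_t = (r₁ + r₂)/2 = (1.295536×10^8 + 5.44544×10^8)/2 = 3.370488×10^8 km.
The half-period of the transfer ellipse is t = π√(a_t³/μ) = 5.34474×10^7 s.
The target's mean motion on its circular orbit is ω₂ = √(μ/r₂³) = 2.86229×10^-8 rad/s.
Angle swept by the target during transfer: ω₂·t = 1.52982 rad = 87.652°.
Arrival is 180° from departure on the ellipse, so φ = 180° − 87.652° = 92.3°.

φ = 92.3°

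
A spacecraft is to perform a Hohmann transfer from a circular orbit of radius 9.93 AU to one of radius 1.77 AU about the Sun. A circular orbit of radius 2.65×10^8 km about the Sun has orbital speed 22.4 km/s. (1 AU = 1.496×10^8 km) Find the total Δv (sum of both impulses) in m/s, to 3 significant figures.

Δv = 11000 m/s

From the circular-orbit relation v² = μ/r at r = 2.65×10^8 km: μ = v²r = (22.4)² × 2.65×10^8 = 1.32966×10^11 km³/s².
In km: r₁ = 9.93 × 1.496×10^8 = 1.485528×10^9 km; r₂ = 1.77 × 1.496×10^8 = 2.64792×10^8 km.
Semi-major axis of the transfer orbit: a_t = (1.485528×10^9 + 2.64792×10^8)/2 = 8.7516×10^8 km.
At r₁ the circular-orbit speed is v₁ = √(μ/r₁) = 9.461 km/s.
Transfer-orbit speed at r₁ (vis-viva): v_a = √[μ(2/r₁ − 1/a_t)] = 5.204 km/s.
First burn Δv₁ = |v_a − v₁| = 4.257 km/s.
Circular speed at r₂: v₂ = √(μ/r₂) = 22.4088 km/s.
Transfer-orbit speed at r₂: v_p = √[μ(2/r₂ − 1/a_t)] = 29.1955 km/s.
Second burn Δv₂ = |v₂ − v_p| = 6.787 km/s.
Δv = Δv₁ + Δv₂ = 4.257 + 6.787 = 11.04 km/s.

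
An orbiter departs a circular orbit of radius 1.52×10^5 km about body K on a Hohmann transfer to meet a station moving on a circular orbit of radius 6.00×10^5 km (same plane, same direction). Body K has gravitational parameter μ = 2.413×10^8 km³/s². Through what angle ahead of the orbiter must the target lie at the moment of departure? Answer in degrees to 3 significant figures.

φ = 90.7°

Semi-major axis of the transfer orbit: a_t = (1.520×10^5 + 6.000×10^5)/2 = 3.760×10^5 km.
The half-period of the transfer ellipse is t = π√(a_t³/μ) = 46629 s.
The target's mean motion on its circular orbit is ω₂ = √(μ/r₂³) = 3.3423×10^-5 rad/s.
Angle swept by the target during transfer: ω₂·t = 1.5585 rad = 89.30°.
The orbiter traverses 180° on the transfer ellipse, so the target must lead by 180° − 89.30° = 90.7°.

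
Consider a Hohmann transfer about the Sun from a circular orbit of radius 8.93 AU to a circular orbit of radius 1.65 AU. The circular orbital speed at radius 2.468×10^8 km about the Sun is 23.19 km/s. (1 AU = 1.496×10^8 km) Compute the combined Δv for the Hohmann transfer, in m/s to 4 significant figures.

From the circular-orbit relation v² = μ/r at r = 2.468×10^8 km: μ = v²r = (23.19)² × 2.468×10^8 = 1.32723×10^11 km³/s².
In km: r₁ = 8.93 × 1.496×10^8 = 1.335928×10^9 km; r₂ = 1.65 × 1.496×10^8 = 2.4684×10^8 km.
Transfer-ellipse semi-major axis a_t = (r₁ + r₂)/2 = (1.335928×10^9 + 2.4684×10^8)/2 = 7.91384×10^8 km.
Circular speed at r₁: v₁ = √(μ/r₁) = √(1.32723×10^11/1.335928×10^9) = 9.9674 km/s.
Transfer-orbit speed at r₁ (v² = μ(2/r − 1/a)): v_a = √[μ(2/r₁ − 1/a_t)] = 5.5667 km/s.
First burn Δv₁ = |v_a − v₁| = 4.401 km/s.
At r₂, v₂ = √(μ/r₂) = 23.1881 km/s.
Transfer-orbit speed at r₂: v_p = √[μ(2/r₂ − 1/a_t)] = 30.1275 km/s.
Second burn Δv₂ = |v₂ − v_p| = 6.939 km/s.
Total Δv = Δv₁ + Δv₂ = 11.34 km/s.

Δv = 11340 m/s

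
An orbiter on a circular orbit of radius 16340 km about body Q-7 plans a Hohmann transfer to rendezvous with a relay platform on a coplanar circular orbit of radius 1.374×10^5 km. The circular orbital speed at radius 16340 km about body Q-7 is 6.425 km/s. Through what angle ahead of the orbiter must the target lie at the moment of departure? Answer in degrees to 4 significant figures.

φ = 104.7°

From the circular-orbit relation v² = μ/r at r = 16340 km: μ = v²r = (6.425)² × 16340 = 6.74525×10^5 km³/s².
Transfer-ellipse semi-major axis a_t = (r₁ + r₂)/2 = (16340 + 1.374×10^5)/2 = 76870 km.
The half-period of the transfer ellipse is t = π√(a_t³/μ) = 81524.1 s.
Target angular speed ω₂ = √(μ/r₂³) = 1.61257×10^-5 rad/s.
Angle swept by the target during transfer: ω₂·t = 1.3146 rad = 75.32°.
The orbiter traverses 180° on the transfer ellipse, so the target must lead by 180° − 75.32° = 104.7°.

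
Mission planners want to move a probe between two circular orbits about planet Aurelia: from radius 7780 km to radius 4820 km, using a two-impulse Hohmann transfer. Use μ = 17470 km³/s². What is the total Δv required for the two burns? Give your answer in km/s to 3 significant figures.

Semi-major axis of the transfer orbit: a_t = (7780 + 4820)/2 = 6300 km.
At r₁ the circular-orbit speed is v₁ = √(μ/r₁) = 1.4985 km/s.
On the transfer ellipse at r₁, vis-viva gives v_a = √[μ(2/r₁ − 1/a_t)] = 1.3107 km/s.
First burn Δv₁ = |v_a − v₁| = 0.1878 km/s.
At r₂, v₂ = √(μ/r₂) = 1.9038 km/s.
Transfer-orbit speed at r₂: v_p = √[μ(2/r₂ − 1/a_t)] = 2.1156 km/s.
Second burn Δv₂ = |v₂ − v_p| = 0.2118 km/s.
Total Δv = Δv₁ + Δv₂ = 0.3996 km/s.

Δv = 0.400 km/s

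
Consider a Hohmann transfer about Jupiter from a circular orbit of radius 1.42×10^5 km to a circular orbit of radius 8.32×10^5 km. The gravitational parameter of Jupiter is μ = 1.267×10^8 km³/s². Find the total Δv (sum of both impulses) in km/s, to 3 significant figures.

Transfer-ellipse semi-major axis a_t = (r₁ + r₂)/2 = (1.420×10^5 + 8.320×10^5)/2 = 4.870×10^5 km.
At r₁ the circular-orbit speed is v₁ = √(μ/r₁) = 29.871 km/s.
Transfer-orbit speed at r₁ (vis-viva): v_p = √[μ(2/r₁ − 1/a_t)] = 39.043 km/s.
First burn Δv₁ = |v_p − v₁| = 9.172 km/s.
Circular speed at r₂: v₂ = √(μ/r₂) = 12.3403 km/s.
Transfer-orbit speed at r₂: v_a = √[μ(2/r₂ − 1/a_t)] = 6.66356 km/s.
Second burn Δv₂ = |v₂ − v_a| = 5.677 km/s.
Total Δv = Δv₁ + Δv₂ = 14.85 km/s.

Δv = 14.8 km/s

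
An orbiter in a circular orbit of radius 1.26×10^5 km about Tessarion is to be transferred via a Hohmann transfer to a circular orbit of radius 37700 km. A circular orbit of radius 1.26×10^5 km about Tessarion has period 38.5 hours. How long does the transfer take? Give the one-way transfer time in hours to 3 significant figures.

From Kepler's third law T² = 4π²r³/μ at r = 1.26×10^5 km, T = 38.5 hours = 38.5 × 3600 s = 1.386×10^5 s: μ = 4π²r³/T² = 4.11098×10^6 km³/s².
Transfer-ellipse semi-major axis a_t = (r₁ + r₂)/2 = (1.260×10^5 + 37700)/2 = 81850 km.
Transfer time t = π√(a_t³/μ) = π√((81850)³ / 4.11098×10^6) = 36280 s.
Converting: 36280 s ÷ 3600 s/hour = 10.1 hours.

t = 10.1 hours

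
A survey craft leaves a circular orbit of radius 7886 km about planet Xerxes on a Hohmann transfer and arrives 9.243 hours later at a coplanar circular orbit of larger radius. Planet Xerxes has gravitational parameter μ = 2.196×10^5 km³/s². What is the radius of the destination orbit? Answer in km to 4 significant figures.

Transfer time t = 9.243 hours = 33274.8 s, and t = π√(a_t³/μ).
So a_t = (μ t²/π²)^(1/3) = (2.196×10^5 × (33274.8)² / π²)^(1/3) = 29097 km.
Since a_t = (r₁ + r₂)/2, r₂ = 2a_t − r₁ = 2×29097 − 7886 = 50308 km.

r₂ = 50310 km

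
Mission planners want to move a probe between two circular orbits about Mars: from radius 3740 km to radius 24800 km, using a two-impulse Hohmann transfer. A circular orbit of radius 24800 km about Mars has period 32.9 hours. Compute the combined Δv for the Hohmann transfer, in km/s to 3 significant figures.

Δv = 1.72 km/s

From Kepler's third law T² = 4π²r³/μ at r = 24800 km, T = 32.9 hours = 32.9 × 3600 s = 1.1844×10^5 s: μ = 4π²r³/T² = 42925.8 km³/s².
Transfer-ellipse semi-major axis a_t = (r₁ + r₂)/2 = (3740 + 24800)/2 = 14270 km.
Circular speed at r₁: v₁ = √(μ/r₁) = √(42925.8/3740) = 3.388 km/s.
Transfer-orbit speed at r₁ (vis-viva equation): v_p = √[μ(2/r₁ − 1/a_t)] = 4.466 km/s.
First burn Δv₁ = |v_p − v₁| = 1.078 km/s.
Circular speed at r₂: v₂ = √(μ/r₂) = 1.3156 km/s.
Transfer-orbit speed at r₂: v_a = √[μ(2/r₂ − 1/a_t)] = 0.67353 km/s.
Second burn Δv₂ = |v₂ − v_a| = 0.6421 km/s.
Total Δv = Δv₁ + Δv₂ = 1.720 km/s.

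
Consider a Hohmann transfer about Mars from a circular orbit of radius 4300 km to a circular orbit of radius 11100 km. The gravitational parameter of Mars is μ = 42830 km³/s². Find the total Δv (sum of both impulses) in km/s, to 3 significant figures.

Semi-major axis of the transfer orbit: a_t = (4300 + 11100)/2 = 7700 km.
At r₁ the circular-orbit speed is v₁ = √(μ/r₁) = 3.1560 km/s.
On the transfer ellipse at r₁, vis-viva gives v_p = √[μ(2/r₁ − 1/a_t)] = 3.7893 km/s.
First burn Δv₁ = |v_p − v₁| = 0.6333 km/s.
At r₂, v₂ = √(μ/r₂) = 1.9643 km/s.
Transfer-orbit speed at r₂: v_a = √[μ(2/r₂ − 1/a_t)] = 1.4679 km/s.
Second burn Δv₂ = |v₂ − v_a| = 0.4964 km/s.
Δv = Δv₁ + Δv₂ = 0.6333 + 0.4964 = 1.130 km/s.

Δv = 1.13 km/s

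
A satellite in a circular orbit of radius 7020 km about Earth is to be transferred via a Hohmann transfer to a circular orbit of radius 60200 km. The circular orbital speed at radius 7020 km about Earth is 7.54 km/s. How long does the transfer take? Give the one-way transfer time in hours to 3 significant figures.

From the circular-orbit relation v² = μ/r at r = 7020 km: μ = v²r = (7.54)² × 7020 = 3.99098×10^5 km³/s².
Semi-major axis of the transfer orbit: a_t = (7020 + 60200)/2 = 33610 km.
Transfer time t = π√(a_t³/μ) = π√((33610)³ / 3.99098×10^5) = 30640 s.
Converting: 30640 s ÷ 3600 s/hour = 8.51 hours.

t = 8.51 hours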